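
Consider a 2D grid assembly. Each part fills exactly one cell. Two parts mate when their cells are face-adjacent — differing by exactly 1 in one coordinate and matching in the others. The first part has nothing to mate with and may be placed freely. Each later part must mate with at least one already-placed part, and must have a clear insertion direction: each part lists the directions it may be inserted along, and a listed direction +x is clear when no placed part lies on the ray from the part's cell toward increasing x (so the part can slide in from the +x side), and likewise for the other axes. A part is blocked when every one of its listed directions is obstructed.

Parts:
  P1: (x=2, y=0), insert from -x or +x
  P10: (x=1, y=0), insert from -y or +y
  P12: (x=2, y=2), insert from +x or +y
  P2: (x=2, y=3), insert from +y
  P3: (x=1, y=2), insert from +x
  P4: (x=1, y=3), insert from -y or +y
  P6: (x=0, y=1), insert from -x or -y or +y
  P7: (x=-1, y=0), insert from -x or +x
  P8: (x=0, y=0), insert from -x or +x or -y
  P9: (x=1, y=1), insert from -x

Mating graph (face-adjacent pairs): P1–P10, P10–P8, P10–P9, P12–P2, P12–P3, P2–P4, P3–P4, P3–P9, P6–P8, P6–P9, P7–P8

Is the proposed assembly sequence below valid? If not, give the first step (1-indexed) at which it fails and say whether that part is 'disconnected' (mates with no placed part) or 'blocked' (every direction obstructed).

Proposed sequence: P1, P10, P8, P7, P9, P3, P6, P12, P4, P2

Valid

1. P1@(2, 0) [-x clear] — {P1}
2. P10@(1, 0) [-y clear] — {P1, P10}
3. P8@(0, 0) [-x clear] — {P1, P10, P8}
4. P7@(-1, 0) [-x clear] — {P1, P10, P7, P8}
5. P9@(1, 1) [-x clear] — {P1, P10, P7, P8, P9}
6. P3@(1, 2) [+x clear] — {P1, P10, P3, P7, P8, P9}
7. P6@(0, 1) [-x clear] — {P1, P10, P3, P6, P7, P8, P9}
8. P12@(2, 2) [+x clear] — {P1, P10, P12, P3, P6, P7, P8, P9}
9. P4@(1, 3) [+y clear] — {P1, P10, P12, P3, P4, P6, P7, P8, P9}
10. P2@(2, 3) [+y clear] — {P1, P10, P12, P2, P3, P4, P6, P7, P8, P9}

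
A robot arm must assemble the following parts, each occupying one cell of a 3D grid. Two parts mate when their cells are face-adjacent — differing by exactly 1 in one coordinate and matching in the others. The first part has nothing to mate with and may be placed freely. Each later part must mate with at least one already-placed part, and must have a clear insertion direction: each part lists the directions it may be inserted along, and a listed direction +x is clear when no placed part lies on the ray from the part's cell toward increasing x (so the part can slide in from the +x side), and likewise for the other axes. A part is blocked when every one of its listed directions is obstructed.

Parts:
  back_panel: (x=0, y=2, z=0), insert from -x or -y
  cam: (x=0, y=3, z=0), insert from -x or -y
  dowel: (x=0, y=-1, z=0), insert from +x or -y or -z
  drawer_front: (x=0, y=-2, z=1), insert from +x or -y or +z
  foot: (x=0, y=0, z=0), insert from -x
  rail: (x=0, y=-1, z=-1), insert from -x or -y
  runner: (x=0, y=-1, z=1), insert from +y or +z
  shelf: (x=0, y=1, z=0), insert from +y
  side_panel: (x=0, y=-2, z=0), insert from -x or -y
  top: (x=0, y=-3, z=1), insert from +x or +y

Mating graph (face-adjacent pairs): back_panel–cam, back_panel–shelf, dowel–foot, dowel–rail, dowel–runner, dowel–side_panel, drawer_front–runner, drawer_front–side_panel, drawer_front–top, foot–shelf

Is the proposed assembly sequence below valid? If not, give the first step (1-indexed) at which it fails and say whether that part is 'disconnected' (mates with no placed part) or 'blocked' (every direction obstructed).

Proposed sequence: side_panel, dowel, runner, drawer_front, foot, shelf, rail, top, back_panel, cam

Valid

1. side_panel@(0, -2, 0) [-x clear] — {side_panel}
2. dowel@(0, -1, 0) [+x clear] — {dowel, side_panel}
3. runner@(0, -1, 1) [+y clear] — {dowel, runner, side_panel}
4. drawer_front@(0, -2, 1) [+x clear] — {dowel, drawer_front, runner, side_panel}
5. foot@(0, 0, 0) [-x clear] — {dowel, drawer_front, foot, runner, side_panel}
6. shelf@(0, 1, 0) [+y clear] — {dowel, drawer_front, foot, runner, shelf, side_panel}
7. rail@(0, -1, -1) [-x clear] — {dowel, drawer_front, foot, rail, runner, shelf, side_panel}
8. top@(0, -3, 1) [+x clear] — {dowel, drawer_front, foot, rail, runner, shelf, side_panel, top}
9. back_panel@(0, 2, 0) [-x clear] — {back_panel, dowel, drawer_front, foot, rail, runner, shelf, side_panel, top}
10. cam@(0, 3, 0) [-x clear] — {back_panel, cam, dowel, drawer_front, foot, rail, runner, shelf, side_panel, top}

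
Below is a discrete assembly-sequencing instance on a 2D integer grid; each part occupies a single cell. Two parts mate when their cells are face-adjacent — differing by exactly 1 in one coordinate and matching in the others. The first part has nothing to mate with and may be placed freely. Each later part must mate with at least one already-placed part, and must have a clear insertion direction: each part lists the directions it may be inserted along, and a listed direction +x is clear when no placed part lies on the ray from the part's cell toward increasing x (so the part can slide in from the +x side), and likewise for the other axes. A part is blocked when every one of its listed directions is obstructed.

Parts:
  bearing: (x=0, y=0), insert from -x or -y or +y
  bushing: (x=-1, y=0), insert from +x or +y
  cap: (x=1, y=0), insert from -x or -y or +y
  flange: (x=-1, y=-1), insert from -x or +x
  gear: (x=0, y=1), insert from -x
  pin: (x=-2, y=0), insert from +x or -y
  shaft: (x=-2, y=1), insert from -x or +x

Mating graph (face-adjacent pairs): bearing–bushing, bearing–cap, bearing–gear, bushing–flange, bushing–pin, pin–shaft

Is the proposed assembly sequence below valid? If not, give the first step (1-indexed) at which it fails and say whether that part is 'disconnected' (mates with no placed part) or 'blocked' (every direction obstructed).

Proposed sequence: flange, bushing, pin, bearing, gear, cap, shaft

1. flange@(-1, -1) [-x clear] — {flange}
2. bushing@(-1, 0) [+x clear] — {bushing, flange}
3. pin@(-2, 0) [-y clear] — {bushing, flange, pin}
4. bearing@(0, 0) [-y clear] — {bearing, bushing, flange, pin}
5. gear@(0, 1) [-x clear] — {bearing, bushing, flange, gear, pin}
6. cap@(1, 0) [-y clear] — {bearing, bushing, cap, flange, gear, pin}
7. shaft@(-2, 1) [-x clear] — {bearing, bushing, cap, flange, gear, pin, shaft}

Valid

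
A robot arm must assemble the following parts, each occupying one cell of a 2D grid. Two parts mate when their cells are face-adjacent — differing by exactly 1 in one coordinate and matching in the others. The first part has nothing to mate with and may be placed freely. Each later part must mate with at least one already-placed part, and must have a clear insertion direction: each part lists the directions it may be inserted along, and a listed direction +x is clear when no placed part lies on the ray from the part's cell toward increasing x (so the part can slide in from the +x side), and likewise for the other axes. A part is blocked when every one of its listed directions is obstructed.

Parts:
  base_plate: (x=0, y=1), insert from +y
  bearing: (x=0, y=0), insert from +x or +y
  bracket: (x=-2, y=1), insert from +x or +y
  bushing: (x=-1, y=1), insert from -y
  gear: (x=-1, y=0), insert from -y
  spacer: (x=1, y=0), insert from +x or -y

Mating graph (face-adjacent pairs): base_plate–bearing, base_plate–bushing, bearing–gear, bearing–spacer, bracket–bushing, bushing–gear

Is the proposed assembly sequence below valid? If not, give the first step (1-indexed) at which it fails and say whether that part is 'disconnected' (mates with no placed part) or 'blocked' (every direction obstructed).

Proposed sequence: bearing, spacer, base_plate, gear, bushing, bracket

1. bearing@(0, 0) [+x clear] — {bearing}
2. spacer@(1, 0) [+x clear] — {bearing, spacer}
3. base_plate@(0, 1) [+y clear] — {base_plate, bearing, spacer}
4. gear@(-1, 0) [-y clear] — {base_plate, bearing, gear, spacer}
5. bushing@(-1, 1) — -y all obstructed ⇒ blocked

Invalid at step 5 (blocked)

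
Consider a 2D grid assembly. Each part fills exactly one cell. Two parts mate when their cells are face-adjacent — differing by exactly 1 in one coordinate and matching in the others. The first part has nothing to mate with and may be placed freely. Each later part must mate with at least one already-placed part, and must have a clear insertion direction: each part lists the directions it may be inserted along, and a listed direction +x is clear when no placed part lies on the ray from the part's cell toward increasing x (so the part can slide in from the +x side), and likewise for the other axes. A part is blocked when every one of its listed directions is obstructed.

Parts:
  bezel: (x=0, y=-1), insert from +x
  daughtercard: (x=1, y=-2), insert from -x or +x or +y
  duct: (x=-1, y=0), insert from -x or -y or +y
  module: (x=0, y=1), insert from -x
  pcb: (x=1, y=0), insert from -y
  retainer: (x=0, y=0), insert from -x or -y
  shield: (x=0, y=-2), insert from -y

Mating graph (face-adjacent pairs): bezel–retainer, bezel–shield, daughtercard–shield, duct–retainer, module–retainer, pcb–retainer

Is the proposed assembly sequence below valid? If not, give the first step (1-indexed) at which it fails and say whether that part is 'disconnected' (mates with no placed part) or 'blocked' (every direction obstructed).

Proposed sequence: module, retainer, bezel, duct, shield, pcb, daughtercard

1. module@(0, 1) [-x clear] — {module}
2. retainer@(0, 0) [-x clear] — {module, retainer}
3. bezel@(0, -1) [+x clear] — {bezel, module, retainer}
4. duct@(-1, 0) [-x clear] — {bezel, duct, module, retainer}
5. shield@(0, -2) [-y clear] — {bezel, duct, module, retainer, shield}
6. pcb@(1, 0) [-y clear] — {bezel, duct, module, pcb, retainer, shield}
7. daughtercard@(1, -2) [+x clear] — {bezel, daughtercard, duct, module, pcb, retainer, shield}

Valid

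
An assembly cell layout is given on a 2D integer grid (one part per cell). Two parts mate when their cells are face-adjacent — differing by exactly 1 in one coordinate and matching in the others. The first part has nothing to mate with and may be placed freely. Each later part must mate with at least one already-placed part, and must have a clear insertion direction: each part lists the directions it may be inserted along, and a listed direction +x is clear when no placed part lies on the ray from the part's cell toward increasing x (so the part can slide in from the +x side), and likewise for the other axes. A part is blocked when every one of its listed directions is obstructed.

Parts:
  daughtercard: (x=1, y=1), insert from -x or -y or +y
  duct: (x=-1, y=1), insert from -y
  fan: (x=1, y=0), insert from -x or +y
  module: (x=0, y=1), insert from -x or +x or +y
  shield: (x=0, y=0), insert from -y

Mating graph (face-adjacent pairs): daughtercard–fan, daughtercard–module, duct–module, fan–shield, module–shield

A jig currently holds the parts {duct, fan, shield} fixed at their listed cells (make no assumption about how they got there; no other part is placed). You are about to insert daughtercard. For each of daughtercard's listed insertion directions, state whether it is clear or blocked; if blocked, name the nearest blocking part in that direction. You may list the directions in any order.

+y: clear; -x: blocked by duct; -y: blocked by fan

-x: nearest on ray is duct@(-1, 1) ⇒ blocked
-y: nearest on ray is fan@(1, 0) ⇒ blocked
+y: ray from daughtercard(1, 1) has no placed part ⇒ clear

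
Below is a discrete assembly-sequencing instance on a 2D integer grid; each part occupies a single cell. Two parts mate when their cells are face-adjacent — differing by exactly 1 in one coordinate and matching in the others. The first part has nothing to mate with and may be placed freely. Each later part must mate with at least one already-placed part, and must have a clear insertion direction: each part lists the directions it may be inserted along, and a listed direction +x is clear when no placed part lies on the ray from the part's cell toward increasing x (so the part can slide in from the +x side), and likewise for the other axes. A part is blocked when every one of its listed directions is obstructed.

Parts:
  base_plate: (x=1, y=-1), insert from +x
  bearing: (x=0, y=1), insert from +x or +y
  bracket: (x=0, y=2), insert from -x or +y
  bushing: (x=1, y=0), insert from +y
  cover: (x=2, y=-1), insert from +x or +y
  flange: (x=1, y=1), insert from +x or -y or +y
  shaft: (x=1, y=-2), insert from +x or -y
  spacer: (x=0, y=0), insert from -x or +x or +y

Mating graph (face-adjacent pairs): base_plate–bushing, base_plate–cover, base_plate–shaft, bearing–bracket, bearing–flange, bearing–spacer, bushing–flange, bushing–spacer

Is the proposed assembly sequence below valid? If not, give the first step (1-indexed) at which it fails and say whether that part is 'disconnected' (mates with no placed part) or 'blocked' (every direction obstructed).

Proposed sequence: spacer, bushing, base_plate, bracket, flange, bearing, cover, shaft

Invalid at step 4 (disconnected)

1. spacer@(0, 0) [-x clear] — {spacer}
2. bushing@(1, 0) [+y clear] — {bushing, spacer}
3. base_plate@(1, -1) [+x clear] — {base_plate, bushing, spacer}
4. bracket@(0, 2) — no placed neighbour ⇒ disconnected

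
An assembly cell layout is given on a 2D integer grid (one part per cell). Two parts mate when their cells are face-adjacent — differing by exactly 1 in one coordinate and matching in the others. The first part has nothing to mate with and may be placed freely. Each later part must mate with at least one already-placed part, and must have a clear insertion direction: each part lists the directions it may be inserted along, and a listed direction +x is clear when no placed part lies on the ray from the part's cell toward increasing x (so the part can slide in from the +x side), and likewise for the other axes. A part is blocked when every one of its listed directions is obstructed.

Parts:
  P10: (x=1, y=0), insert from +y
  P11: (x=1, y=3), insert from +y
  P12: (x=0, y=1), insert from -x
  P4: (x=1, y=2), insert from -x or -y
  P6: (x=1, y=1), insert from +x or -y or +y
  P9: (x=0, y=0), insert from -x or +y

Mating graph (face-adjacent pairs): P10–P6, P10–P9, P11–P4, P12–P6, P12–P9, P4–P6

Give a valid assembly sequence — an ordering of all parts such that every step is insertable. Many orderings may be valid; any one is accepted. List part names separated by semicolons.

1. P12@(0, 1) [-x clear] — {P12}
2. P9@(0, 0) [-x clear] — {P12, P9}
3. P10@(1, 0) [+y clear] — {P10, P12, P9}
4. P6@(1, 1) [+x clear] — {P10, P12, P6, P9}
5. P4@(1, 2) [-x clear] — {P10, P12, P4, P6, P9}
6. P11@(1, 3) [+y clear] — {P10, P11, P12, P4, P6, P9}

P12; P9; P10; P6; P4; P11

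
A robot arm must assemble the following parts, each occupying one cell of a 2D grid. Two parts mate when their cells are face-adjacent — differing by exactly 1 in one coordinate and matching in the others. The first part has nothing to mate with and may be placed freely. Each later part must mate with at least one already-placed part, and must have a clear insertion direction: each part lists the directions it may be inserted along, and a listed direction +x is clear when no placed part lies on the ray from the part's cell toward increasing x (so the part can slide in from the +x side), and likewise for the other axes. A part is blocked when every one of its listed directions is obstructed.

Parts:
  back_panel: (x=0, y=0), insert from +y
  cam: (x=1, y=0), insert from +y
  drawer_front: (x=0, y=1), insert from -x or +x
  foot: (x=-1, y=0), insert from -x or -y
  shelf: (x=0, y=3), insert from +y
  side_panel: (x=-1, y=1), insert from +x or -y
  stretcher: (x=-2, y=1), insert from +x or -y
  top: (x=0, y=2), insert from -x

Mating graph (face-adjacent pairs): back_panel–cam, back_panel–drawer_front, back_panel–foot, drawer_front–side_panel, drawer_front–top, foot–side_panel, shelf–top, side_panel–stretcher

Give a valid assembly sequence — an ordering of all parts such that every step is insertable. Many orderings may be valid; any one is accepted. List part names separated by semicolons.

back_panel; cam; foot; side_panel; stretcher; drawer_front; top; shelf

1. back_panel@(0, 0) [+y clear] — {back_panel}
2. cam@(1, 0) [+y clear] — {back_panel, cam}
3. foot@(-1, 0) [-x clear] — {back_panel, cam, foot}
4. side_panel@(-1, 1) [+x clear] — {back_panel, cam, foot, side_panel}
5. stretcher@(-2, 1) [-y clear] — {back_panel, cam, foot, side_panel, stretcher}
6. drawer_front@(0, 1) [+x clear] — {back_panel, cam, drawer_front, foot, side_panel, stretcher}
7. top@(0, 2) [-x clear] — {back_panel, cam, drawer_front, foot, side_panel, stretcher, top}
8. shelf@(0, 3) [+y clear] — {back_panel, cam, drawer_front, foot, shelf, side_panel, stretcher, top}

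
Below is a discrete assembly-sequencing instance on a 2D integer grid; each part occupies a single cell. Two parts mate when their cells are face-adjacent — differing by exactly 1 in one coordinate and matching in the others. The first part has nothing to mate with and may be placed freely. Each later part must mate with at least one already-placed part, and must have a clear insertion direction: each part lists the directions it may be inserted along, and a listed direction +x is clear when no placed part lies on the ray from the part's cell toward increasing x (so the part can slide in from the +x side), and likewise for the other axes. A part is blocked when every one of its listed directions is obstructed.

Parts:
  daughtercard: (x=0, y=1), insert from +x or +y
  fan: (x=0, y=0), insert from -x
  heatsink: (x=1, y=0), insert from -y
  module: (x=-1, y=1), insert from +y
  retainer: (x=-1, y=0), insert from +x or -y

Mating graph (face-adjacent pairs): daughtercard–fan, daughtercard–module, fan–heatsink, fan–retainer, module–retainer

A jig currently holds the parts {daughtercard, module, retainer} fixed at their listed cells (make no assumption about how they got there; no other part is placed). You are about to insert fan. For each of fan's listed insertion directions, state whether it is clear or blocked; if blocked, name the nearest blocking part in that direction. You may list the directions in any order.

-x: nearest on ray is retainer@(-1, 0) ⇒ blocked

-x: blocked by retainer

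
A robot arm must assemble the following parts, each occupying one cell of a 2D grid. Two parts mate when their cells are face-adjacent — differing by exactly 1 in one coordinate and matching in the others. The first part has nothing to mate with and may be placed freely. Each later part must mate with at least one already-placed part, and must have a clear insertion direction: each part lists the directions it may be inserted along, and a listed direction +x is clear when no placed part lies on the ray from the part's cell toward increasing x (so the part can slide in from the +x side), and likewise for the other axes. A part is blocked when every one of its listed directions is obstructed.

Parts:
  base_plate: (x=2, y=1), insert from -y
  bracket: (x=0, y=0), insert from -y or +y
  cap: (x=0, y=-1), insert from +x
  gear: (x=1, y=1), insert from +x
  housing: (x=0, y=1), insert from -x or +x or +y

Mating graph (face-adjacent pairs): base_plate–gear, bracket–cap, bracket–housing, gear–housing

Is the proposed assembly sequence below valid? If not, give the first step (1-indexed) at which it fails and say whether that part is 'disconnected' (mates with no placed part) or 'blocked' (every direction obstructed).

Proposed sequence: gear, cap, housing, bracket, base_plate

Invalid at step 2 (disconnected)

1. gear@(1, 1) [+x clear] — {gear}
2. cap@(0, -1) — no placed neighbour ⇒ disconnected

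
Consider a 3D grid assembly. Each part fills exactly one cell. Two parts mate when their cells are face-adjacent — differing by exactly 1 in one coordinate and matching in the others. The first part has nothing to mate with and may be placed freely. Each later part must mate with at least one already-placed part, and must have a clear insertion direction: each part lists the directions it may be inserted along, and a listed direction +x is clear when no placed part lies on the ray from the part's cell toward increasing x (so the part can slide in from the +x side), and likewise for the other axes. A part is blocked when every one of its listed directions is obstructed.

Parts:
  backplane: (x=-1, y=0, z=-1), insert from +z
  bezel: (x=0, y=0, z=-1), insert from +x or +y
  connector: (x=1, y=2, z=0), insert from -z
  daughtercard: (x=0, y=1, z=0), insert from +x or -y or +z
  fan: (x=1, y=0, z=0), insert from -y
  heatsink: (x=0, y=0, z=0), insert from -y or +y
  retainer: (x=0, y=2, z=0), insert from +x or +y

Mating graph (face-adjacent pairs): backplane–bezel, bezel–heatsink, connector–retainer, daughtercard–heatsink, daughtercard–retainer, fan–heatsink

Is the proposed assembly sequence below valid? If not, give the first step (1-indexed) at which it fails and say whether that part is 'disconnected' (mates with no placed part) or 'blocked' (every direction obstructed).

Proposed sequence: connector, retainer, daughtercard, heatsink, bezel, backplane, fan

1. connector@(1, 2, 0) [-z clear] — {connector}
2. retainer@(0, 2, 0) [+y clear] — {connector, retainer}
3. daughtercard@(0, 1, 0) [+x clear] — {connector, daughtercard, retainer}
4. heatsink@(0, 0, 0) [-y clear] — {connector, daughtercard, heatsink, retainer}
5. bezel@(0, 0, -1) [+x clear] — {bezel, connector, daughtercard, heatsink, retainer}
6. backplane@(-1, 0, -1) [+z clear] — {backplane, bezel, connector, daughtercard, heatsink, retainer}
7. fan@(1, 0, 0) [-y clear] — {backplane, bezel, connector, daughtercard, fan, heatsink, retainer}

Valid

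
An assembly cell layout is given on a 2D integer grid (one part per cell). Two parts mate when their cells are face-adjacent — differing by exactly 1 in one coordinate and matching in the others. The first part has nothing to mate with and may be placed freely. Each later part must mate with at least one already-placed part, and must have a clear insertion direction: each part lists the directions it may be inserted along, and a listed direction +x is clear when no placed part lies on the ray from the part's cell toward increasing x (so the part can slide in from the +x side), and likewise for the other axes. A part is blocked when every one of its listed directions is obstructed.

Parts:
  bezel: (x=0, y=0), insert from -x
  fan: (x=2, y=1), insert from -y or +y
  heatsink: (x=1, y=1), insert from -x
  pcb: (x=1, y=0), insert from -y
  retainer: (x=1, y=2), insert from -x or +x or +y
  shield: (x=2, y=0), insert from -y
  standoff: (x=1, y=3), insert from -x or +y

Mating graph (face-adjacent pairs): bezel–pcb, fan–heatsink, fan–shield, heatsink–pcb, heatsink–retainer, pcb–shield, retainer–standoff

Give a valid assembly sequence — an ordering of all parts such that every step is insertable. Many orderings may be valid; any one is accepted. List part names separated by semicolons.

fan; heatsink; pcb; retainer; standoff; bezel; shield

1. fan@(2, 1) [-y clear] — {fan}
2. heatsink@(1, 1) [-x clear] — {fan, heatsink}
3. pcb@(1, 0) [-y clear] — {fan, heatsink, pcb}
4. retainer@(1, 2) [-x clear] — {fan, heatsink, pcb, retainer}
5. standoff@(1, 3) [-x clear] — {fan, heatsink, pcb, retainer, standoff}
6. bezel@(0, 0) [-x clear] — {bezel, fan, heatsink, pcb, retainer, standoff}
7. shield@(2, 0) [-y clear] — {bezel, fan, heatsink, pcb, retainer, shield, standoff}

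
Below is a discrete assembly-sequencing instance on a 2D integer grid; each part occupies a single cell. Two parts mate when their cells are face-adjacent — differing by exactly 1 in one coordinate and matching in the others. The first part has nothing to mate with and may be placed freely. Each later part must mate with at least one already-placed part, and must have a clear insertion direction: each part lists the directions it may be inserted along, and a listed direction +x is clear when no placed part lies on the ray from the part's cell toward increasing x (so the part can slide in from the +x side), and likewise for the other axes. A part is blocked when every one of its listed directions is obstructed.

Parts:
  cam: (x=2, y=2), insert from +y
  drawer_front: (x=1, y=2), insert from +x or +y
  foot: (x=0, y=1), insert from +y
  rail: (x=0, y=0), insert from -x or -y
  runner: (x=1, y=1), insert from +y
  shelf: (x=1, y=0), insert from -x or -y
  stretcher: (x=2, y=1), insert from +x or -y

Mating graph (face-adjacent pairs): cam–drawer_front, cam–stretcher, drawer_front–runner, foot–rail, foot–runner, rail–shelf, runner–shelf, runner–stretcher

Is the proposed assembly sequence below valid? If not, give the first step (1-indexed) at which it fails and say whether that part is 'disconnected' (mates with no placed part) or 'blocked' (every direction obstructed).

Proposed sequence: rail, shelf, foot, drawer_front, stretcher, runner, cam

1. rail@(0, 0) [-x clear] — {rail}
2. shelf@(1, 0) [-y clear] — {rail, shelf}
3. foot@(0, 1) [+y clear] — {foot, rail, shelf}
4. drawer_front@(1, 2) — no placed neighbour ⇒ disconnected

Invalid at step 4 (disconnected)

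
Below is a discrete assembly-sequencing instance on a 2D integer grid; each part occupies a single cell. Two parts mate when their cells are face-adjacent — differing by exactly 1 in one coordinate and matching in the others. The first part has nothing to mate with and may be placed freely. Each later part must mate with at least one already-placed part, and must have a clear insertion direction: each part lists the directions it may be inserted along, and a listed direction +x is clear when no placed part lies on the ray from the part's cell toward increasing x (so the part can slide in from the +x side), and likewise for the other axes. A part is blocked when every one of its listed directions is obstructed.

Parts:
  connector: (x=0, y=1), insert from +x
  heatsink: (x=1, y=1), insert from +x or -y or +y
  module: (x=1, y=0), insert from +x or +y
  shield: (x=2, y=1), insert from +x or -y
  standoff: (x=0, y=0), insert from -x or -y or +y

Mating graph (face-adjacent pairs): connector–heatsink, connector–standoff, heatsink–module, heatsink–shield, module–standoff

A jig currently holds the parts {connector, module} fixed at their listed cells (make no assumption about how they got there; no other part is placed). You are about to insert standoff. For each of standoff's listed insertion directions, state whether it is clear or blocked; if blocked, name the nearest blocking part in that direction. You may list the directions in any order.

-x: ray from standoff(0, 0) has no placed part ⇒ clear
-y: ray from standoff(0, 0) has no placed part ⇒ clear
+y: nearest on ray is connector@(0, 1) ⇒ blocked

+y: blocked by connector; -x: clear; -y: clear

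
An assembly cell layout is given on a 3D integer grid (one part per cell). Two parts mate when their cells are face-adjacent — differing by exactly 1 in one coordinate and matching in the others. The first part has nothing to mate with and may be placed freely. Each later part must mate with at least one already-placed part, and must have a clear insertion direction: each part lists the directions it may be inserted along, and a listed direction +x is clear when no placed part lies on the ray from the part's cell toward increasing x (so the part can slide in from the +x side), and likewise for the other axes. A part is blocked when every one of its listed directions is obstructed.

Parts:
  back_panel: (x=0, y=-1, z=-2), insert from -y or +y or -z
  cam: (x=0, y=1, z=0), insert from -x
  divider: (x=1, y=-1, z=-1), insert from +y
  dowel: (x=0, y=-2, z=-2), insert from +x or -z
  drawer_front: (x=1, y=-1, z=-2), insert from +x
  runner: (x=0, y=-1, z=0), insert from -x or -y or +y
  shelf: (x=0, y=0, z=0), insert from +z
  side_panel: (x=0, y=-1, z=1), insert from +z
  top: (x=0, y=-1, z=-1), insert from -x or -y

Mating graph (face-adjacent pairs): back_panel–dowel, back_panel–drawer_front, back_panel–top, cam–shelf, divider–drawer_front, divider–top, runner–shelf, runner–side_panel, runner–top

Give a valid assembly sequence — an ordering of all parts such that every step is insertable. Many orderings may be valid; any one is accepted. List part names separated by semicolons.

1. side_panel@(0, -1, 1) [+z clear] — {side_panel}
2. runner@(0, -1, 0) [-x clear] — {runner, side_panel}
3. top@(0, -1, -1) [-x clear] — {runner, side_panel, top}
4. back_panel@(0, -1, -2) [-y clear] — {back_panel, runner, side_panel, top}
5. dowel@(0, -2, -2) [+x clear] — {back_panel, dowel, runner, side_panel, top}
6. drawer_front@(1, -1, -2) [+x clear] — {back_panel, dowel, drawer_front, runner, side_panel, top}
7. divider@(1, -1, -1) [+y clear] — {back_panel, divider, dowel, drawer_front, runner, side_panel, top}
8. shelf@(0, 0, 0) [+z clear] — {back_panel, divider, dowel, drawer_front, runner, shelf, side_panel, top}
9. cam@(0, 1, 0) [-x clear] — {back_panel, cam, divider, dowel, drawer_front, runner, shelf, side_panel, top}

side_panel; runner; top; back_panel; dowel; drawer_front; divider; shelf; cam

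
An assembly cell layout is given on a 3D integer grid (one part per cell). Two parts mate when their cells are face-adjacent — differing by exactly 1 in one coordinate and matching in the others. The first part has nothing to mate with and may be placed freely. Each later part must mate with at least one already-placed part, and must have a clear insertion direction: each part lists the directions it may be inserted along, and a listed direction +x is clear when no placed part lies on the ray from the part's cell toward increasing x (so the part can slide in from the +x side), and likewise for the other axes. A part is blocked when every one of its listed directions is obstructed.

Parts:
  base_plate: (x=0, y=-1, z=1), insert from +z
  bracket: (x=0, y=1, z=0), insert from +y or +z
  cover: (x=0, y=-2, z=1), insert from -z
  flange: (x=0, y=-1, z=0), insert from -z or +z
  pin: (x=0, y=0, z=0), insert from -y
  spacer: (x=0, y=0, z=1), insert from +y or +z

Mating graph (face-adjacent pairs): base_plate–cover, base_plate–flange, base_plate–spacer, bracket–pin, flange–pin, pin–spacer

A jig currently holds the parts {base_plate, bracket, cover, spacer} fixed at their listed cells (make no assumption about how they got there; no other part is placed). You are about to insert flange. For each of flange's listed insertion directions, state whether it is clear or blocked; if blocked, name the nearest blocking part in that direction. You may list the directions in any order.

-z: ray from flange(0, -1, 0) has no placed part ⇒ clear
+z: nearest on ray is base_plate@(0, -1, 1) ⇒ blocked

+z: blocked by base_plate; -z: clear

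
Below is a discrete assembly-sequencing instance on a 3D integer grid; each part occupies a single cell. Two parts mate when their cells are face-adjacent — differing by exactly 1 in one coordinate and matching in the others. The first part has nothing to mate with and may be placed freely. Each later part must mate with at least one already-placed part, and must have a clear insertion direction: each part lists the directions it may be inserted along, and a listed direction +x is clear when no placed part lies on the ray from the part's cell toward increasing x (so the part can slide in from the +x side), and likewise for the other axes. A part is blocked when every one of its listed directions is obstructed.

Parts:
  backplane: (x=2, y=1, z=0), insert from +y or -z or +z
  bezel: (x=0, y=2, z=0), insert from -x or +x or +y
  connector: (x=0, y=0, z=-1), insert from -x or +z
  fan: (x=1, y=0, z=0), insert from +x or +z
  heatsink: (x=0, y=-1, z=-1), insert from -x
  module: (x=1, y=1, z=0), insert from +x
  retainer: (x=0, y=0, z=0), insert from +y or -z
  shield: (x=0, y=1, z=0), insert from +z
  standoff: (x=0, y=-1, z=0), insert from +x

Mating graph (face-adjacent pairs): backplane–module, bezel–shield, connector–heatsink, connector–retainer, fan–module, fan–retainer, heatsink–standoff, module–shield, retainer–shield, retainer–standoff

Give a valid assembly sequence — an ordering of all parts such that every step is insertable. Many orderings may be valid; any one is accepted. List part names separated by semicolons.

1. module@(1, 1, 0) [+x clear] — {module}
2. shield@(0, 1, 0) [+z clear] — {module, shield}
3. bezel@(0, 2, 0) [-x clear] — {bezel, module, shield}
4. fan@(1, 0, 0) [+x clear] — {bezel, fan, module, shield}
5. retainer@(0, 0, 0) [-z clear] — {bezel, fan, module, retainer, shield}
6. connector@(0, 0, -1) [-x clear] — {bezel, connector, fan, module, retainer, shield}
7. heatsink@(0, -1, -1) [-x clear] — {bezel, connector, fan, heatsink, module, retainer, shield}
8. standoff@(0, -1, 0) [+x clear] — {bezel, connector, fan, heatsink, module, retainer, shield, standoff}
9. backplane@(2, 1, 0) [+y clear] — {backplane, bezel, connector, fan, heatsink, module, retainer, shield, standoff}

module; shield; bezel; fan; retainer; connector; heatsink; standoff; backplane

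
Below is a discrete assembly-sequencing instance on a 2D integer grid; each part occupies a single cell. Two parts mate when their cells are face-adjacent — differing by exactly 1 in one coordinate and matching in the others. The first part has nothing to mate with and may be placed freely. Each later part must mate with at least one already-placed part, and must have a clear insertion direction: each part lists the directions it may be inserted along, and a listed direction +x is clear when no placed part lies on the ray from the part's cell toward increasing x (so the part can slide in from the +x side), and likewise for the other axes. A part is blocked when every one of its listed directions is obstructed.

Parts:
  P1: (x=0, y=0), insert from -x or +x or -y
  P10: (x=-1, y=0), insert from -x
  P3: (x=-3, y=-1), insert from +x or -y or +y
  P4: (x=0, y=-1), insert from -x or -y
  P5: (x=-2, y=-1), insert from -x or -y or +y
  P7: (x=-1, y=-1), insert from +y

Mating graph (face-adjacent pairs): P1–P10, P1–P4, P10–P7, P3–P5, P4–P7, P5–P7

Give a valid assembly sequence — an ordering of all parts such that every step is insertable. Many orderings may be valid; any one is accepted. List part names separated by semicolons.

1. P5@(-2, -1) [-x clear] — {P5}
2. P7@(-1, -1) [+y clear] — {P5, P7}
3. P4@(0, -1) [-y clear] — {P4, P5, P7}
4. P10@(-1, 0) [-x clear] — {P10, P4, P5, P7}
5. P1@(0, 0) [+x clear] — {P1, P10, P4, P5, P7}
6. P3@(-3, -1) [-y clear] — {P1, P10, P3, P4, P5, P7}

P5; P7; P4; P10; P1; P3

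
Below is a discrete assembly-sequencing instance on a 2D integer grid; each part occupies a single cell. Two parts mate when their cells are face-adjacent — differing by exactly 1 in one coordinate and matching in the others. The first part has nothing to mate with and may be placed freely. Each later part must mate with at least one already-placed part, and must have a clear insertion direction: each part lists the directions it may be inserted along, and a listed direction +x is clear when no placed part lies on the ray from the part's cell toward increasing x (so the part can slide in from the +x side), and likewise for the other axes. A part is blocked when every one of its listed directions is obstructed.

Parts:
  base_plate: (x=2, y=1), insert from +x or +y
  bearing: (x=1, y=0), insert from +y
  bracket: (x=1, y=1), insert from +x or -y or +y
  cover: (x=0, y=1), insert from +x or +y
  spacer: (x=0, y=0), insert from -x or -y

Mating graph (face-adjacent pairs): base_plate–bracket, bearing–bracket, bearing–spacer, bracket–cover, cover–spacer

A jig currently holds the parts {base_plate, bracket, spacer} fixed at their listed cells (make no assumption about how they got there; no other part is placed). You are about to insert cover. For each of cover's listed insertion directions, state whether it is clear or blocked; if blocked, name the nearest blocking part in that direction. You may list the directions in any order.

+x: nearest on ray is bracket@(1, 1) ⇒ blocked
+y: ray from cover(0, 1) has no placed part ⇒ clear

+x: blocked by bracket; +y: clear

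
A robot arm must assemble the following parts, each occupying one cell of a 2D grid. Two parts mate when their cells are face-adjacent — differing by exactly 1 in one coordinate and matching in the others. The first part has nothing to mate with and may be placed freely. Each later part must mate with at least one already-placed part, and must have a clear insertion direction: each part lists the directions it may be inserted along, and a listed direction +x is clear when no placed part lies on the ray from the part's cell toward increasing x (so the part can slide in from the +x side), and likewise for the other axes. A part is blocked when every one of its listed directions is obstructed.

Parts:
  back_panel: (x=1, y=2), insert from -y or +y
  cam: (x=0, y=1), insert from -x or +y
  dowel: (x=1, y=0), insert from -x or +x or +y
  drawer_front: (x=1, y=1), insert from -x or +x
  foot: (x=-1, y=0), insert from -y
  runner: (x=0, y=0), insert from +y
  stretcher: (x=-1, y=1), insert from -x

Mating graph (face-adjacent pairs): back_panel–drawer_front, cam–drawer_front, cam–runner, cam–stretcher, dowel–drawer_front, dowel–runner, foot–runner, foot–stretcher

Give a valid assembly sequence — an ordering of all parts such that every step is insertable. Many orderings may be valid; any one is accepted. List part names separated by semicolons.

drawer_front; dowel; runner; foot; stretcher; back_panel; cam

1. drawer_front@(1, 1) [-x clear] — {drawer_front}
2. dowel@(1, 0) [-x clear] — {dowel, drawer_front}
3. runner@(0, 0) [+y clear] — {dowel, drawer_front, runner}
4. foot@(-1, 0) [-y clear] — {dowel, drawer_front, foot, runner}
5. stretcher@(-1, 1) [-x clear] — {dowel, drawer_front, foot, runner, stretcher}
6. back_panel@(1, 2) [+y clear] — {back_panel, dowel, drawer_front, foot, runner, stretcher}
7. cam@(0, 1) [+y clear] — {back_panel, cam, dowel, drawer_front, foot, runner, stretcher}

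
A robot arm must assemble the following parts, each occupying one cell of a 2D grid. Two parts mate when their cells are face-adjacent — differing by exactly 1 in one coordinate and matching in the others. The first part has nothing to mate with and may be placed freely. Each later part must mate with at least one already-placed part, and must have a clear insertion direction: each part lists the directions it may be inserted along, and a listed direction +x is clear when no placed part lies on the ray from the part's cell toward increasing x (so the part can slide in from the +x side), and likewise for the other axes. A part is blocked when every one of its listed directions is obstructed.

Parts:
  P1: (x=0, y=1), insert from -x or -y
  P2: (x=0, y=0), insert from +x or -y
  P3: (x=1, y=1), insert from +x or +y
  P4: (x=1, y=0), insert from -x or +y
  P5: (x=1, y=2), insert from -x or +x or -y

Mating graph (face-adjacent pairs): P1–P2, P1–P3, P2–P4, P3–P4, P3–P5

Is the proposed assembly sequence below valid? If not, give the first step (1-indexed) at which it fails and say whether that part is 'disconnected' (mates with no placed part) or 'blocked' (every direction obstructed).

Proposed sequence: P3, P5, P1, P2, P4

Invalid at step 5 (blocked)

1. P3@(1, 1) [+x clear] — {P3}
2. P5@(1, 2) [-x clear] — {P3, P5}
3. P1@(0, 1) [-x clear] — {P1, P3, P5}
4. P2@(0, 0) [+x clear] — {P1, P2, P3, P5}
5. P4@(1, 0) — -x/+y all obstructed ⇒ blocked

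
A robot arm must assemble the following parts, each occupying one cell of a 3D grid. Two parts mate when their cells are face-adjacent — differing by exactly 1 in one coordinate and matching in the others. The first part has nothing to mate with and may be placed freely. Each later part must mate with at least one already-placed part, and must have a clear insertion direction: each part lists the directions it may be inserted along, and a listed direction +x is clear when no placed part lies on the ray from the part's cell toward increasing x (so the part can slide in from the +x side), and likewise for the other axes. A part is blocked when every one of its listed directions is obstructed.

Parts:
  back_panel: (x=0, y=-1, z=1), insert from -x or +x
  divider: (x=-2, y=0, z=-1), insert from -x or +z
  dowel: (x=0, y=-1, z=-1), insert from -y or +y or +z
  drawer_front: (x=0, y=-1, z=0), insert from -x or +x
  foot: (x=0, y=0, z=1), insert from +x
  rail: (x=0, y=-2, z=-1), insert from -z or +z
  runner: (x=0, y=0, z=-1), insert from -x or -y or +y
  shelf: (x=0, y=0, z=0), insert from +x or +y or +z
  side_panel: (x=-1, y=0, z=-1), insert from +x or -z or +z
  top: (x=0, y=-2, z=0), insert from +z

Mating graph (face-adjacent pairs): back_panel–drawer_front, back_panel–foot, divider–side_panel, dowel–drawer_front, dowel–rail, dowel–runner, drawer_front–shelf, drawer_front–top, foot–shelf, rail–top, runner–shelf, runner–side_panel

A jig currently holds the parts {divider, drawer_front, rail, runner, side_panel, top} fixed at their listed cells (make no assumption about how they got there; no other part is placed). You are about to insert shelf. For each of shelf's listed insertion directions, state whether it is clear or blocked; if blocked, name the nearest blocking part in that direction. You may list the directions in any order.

+x: clear; +y: clear; +z: clear

+x: ray from shelf(0, 0, 0) has no placed part ⇒ clear
+y: ray from shelf(0, 0, 0) has no placed part ⇒ clear
+z: ray from shelf(0, 0, 0) has no placed part ⇒ clear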